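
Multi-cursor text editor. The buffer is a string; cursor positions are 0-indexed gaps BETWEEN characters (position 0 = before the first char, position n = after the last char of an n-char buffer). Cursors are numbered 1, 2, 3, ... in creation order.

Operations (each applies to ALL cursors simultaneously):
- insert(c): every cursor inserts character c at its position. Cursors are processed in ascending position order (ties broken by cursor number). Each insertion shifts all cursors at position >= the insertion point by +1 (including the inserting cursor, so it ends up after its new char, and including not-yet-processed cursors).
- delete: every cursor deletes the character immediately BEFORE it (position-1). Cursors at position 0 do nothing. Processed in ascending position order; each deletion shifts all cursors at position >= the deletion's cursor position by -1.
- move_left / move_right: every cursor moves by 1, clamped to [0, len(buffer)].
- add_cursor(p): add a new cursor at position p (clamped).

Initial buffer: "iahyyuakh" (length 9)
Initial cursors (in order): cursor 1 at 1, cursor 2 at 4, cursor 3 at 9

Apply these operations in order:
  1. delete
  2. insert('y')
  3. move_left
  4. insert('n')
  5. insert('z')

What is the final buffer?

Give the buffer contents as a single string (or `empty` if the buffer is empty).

Answer: nzyahnzyyuaknzy

Derivation:
After op 1 (delete): buffer="ahyuak" (len 6), cursors c1@0 c2@2 c3@6, authorship ......
After op 2 (insert('y')): buffer="yahyyuaky" (len 9), cursors c1@1 c2@4 c3@9, authorship 1..2....3
After op 3 (move_left): buffer="yahyyuaky" (len 9), cursors c1@0 c2@3 c3@8, authorship 1..2....3
After op 4 (insert('n')): buffer="nyahnyyuakny" (len 12), cursors c1@1 c2@5 c3@11, authorship 11..22....33
After op 5 (insert('z')): buffer="nzyahnzyyuaknzy" (len 15), cursors c1@2 c2@7 c3@14, authorship 111..222....333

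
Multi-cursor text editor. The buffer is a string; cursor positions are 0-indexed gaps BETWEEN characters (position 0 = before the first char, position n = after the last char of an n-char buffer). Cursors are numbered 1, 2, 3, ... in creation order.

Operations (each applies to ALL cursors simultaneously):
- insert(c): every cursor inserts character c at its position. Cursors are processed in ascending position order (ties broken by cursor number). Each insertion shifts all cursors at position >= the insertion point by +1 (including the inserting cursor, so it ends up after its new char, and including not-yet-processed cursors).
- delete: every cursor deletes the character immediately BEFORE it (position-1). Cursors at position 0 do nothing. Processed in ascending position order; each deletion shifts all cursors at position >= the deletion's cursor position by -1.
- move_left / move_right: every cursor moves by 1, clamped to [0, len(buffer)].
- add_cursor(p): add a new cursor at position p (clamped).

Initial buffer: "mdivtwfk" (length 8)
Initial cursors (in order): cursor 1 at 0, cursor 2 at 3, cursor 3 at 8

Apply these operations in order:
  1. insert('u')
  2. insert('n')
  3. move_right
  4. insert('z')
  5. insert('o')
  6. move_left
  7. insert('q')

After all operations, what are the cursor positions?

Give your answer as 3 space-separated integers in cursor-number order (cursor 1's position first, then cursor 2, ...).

Answer: 5 13 22

Derivation:
After op 1 (insert('u')): buffer="umdiuvtwfku" (len 11), cursors c1@1 c2@5 c3@11, authorship 1...2.....3
After op 2 (insert('n')): buffer="unmdiunvtwfkun" (len 14), cursors c1@2 c2@7 c3@14, authorship 11...22.....33
After op 3 (move_right): buffer="unmdiunvtwfkun" (len 14), cursors c1@3 c2@8 c3@14, authorship 11...22.....33
After op 4 (insert('z')): buffer="unmzdiunvztwfkunz" (len 17), cursors c1@4 c2@10 c3@17, authorship 11.1..22.2....333
After op 5 (insert('o')): buffer="unmzodiunvzotwfkunzo" (len 20), cursors c1@5 c2@12 c3@20, authorship 11.11..22.22....3333
After op 6 (move_left): buffer="unmzodiunvzotwfkunzo" (len 20), cursors c1@4 c2@11 c3@19, authorship 11.11..22.22....3333
After op 7 (insert('q')): buffer="unmzqodiunvzqotwfkunzqo" (len 23), cursors c1@5 c2@13 c3@22, authorship 11.111..22.222....33333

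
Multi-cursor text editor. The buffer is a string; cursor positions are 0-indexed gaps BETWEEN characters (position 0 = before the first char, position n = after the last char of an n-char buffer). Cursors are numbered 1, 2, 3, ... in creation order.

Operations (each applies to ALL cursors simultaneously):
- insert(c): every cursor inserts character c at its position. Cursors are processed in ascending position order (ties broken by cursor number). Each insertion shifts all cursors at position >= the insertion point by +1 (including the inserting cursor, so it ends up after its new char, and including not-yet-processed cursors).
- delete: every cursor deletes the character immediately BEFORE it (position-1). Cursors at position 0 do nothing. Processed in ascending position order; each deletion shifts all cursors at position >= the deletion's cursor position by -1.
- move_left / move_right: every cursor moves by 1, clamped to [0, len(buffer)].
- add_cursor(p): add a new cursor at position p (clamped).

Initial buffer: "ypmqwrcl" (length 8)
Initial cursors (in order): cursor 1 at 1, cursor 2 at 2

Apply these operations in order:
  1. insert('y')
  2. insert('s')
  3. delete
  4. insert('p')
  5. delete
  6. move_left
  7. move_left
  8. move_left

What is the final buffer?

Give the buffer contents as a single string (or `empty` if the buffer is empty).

After op 1 (insert('y')): buffer="yypymqwrcl" (len 10), cursors c1@2 c2@4, authorship .1.2......
After op 2 (insert('s')): buffer="yyspysmqwrcl" (len 12), cursors c1@3 c2@6, authorship .11.22......
After op 3 (delete): buffer="yypymqwrcl" (len 10), cursors c1@2 c2@4, authorship .1.2......
After op 4 (insert('p')): buffer="yyppypmqwrcl" (len 12), cursors c1@3 c2@6, authorship .11.22......
After op 5 (delete): buffer="yypymqwrcl" (len 10), cursors c1@2 c2@4, authorship .1.2......
After op 6 (move_left): buffer="yypymqwrcl" (len 10), cursors c1@1 c2@3, authorship .1.2......
After op 7 (move_left): buffer="yypymqwrcl" (len 10), cursors c1@0 c2@2, authorship .1.2......
After op 8 (move_left): buffer="yypymqwrcl" (len 10), cursors c1@0 c2@1, authorship .1.2......

Answer: yypymqwrcl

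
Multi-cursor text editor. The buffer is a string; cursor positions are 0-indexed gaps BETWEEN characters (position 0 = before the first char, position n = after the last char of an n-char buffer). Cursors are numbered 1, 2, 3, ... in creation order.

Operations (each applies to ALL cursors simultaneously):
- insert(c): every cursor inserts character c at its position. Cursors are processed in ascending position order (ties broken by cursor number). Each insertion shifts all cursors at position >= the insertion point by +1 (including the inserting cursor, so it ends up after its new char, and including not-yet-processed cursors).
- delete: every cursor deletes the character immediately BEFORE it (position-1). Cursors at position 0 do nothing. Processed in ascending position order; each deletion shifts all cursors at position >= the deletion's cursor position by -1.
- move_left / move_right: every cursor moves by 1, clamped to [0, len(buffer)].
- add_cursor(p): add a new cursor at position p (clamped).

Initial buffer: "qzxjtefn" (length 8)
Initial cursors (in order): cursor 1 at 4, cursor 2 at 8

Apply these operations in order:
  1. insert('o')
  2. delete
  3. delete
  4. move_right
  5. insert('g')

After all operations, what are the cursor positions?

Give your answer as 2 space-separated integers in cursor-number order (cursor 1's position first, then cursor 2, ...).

Answer: 5 8

Derivation:
After op 1 (insert('o')): buffer="qzxjotefno" (len 10), cursors c1@5 c2@10, authorship ....1....2
After op 2 (delete): buffer="qzxjtefn" (len 8), cursors c1@4 c2@8, authorship ........
After op 3 (delete): buffer="qzxtef" (len 6), cursors c1@3 c2@6, authorship ......
After op 4 (move_right): buffer="qzxtef" (len 6), cursors c1@4 c2@6, authorship ......
After op 5 (insert('g')): buffer="qzxtgefg" (len 8), cursors c1@5 c2@8, authorship ....1..2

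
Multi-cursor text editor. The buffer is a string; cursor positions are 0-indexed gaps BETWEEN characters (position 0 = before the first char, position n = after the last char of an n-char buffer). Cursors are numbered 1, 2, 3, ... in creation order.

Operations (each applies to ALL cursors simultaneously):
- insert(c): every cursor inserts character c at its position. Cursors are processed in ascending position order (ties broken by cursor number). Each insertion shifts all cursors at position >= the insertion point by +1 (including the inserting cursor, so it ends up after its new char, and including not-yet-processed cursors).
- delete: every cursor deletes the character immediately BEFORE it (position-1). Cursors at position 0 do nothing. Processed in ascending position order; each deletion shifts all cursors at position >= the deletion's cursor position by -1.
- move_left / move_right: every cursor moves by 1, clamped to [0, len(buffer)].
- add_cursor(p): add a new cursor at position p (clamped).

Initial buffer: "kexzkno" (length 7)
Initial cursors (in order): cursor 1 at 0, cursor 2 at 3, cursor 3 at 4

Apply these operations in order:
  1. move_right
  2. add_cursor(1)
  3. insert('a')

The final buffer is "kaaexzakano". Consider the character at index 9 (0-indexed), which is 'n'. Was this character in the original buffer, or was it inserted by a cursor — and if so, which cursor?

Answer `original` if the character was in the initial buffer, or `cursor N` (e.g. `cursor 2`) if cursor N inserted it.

Answer: original

Derivation:
After op 1 (move_right): buffer="kexzkno" (len 7), cursors c1@1 c2@4 c3@5, authorship .......
After op 2 (add_cursor(1)): buffer="kexzkno" (len 7), cursors c1@1 c4@1 c2@4 c3@5, authorship .......
After op 3 (insert('a')): buffer="kaaexzakano" (len 11), cursors c1@3 c4@3 c2@7 c3@9, authorship .14...2.3..
Authorship (.=original, N=cursor N): . 1 4 . . . 2 . 3 . .
Index 9: author = original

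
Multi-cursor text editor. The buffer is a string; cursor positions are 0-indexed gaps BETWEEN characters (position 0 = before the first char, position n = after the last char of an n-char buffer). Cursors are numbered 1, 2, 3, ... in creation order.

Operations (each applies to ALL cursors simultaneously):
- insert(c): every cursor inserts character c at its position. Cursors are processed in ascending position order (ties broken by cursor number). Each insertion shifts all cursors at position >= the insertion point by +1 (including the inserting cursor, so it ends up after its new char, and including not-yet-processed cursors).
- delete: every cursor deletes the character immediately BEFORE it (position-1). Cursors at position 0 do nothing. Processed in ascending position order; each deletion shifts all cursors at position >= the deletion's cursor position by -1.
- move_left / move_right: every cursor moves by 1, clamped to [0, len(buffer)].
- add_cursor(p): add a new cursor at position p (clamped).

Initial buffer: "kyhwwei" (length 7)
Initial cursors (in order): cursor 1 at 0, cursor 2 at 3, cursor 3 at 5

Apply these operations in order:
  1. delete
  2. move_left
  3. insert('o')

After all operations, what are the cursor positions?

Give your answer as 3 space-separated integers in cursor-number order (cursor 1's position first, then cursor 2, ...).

Answer: 1 3 5

Derivation:
After op 1 (delete): buffer="kywei" (len 5), cursors c1@0 c2@2 c3@3, authorship .....
After op 2 (move_left): buffer="kywei" (len 5), cursors c1@0 c2@1 c3@2, authorship .....
After op 3 (insert('o')): buffer="okoyowei" (len 8), cursors c1@1 c2@3 c3@5, authorship 1.2.3...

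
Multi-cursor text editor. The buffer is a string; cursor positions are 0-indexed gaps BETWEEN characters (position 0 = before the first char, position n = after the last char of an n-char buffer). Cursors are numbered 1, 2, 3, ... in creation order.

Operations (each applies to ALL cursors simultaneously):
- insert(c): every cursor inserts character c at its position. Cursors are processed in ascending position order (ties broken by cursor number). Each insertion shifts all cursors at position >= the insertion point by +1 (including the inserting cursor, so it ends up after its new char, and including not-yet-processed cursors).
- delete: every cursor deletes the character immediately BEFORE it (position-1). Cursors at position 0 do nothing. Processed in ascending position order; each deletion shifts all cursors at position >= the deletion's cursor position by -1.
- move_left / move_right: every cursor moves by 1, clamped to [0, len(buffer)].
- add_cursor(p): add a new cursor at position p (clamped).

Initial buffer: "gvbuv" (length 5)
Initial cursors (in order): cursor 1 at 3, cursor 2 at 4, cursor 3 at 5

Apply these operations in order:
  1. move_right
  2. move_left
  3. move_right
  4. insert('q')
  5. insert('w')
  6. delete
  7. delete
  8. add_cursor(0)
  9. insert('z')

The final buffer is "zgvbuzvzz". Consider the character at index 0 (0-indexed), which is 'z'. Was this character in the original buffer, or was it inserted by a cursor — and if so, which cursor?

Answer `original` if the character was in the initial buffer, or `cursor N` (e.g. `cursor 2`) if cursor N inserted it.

Answer: cursor 4

Derivation:
After op 1 (move_right): buffer="gvbuv" (len 5), cursors c1@4 c2@5 c3@5, authorship .....
After op 2 (move_left): buffer="gvbuv" (len 5), cursors c1@3 c2@4 c3@4, authorship .....
After op 3 (move_right): buffer="gvbuv" (len 5), cursors c1@4 c2@5 c3@5, authorship .....
After op 4 (insert('q')): buffer="gvbuqvqq" (len 8), cursors c1@5 c2@8 c3@8, authorship ....1.23
After op 5 (insert('w')): buffer="gvbuqwvqqww" (len 11), cursors c1@6 c2@11 c3@11, authorship ....11.2323
After op 6 (delete): buffer="gvbuqvqq" (len 8), cursors c1@5 c2@8 c3@8, authorship ....1.23
After op 7 (delete): buffer="gvbuv" (len 5), cursors c1@4 c2@5 c3@5, authorship .....
After op 8 (add_cursor(0)): buffer="gvbuv" (len 5), cursors c4@0 c1@4 c2@5 c3@5, authorship .....
After op 9 (insert('z')): buffer="zgvbuzvzz" (len 9), cursors c4@1 c1@6 c2@9 c3@9, authorship 4....1.23
Authorship (.=original, N=cursor N): 4 . . . . 1 . 2 3
Index 0: author = 4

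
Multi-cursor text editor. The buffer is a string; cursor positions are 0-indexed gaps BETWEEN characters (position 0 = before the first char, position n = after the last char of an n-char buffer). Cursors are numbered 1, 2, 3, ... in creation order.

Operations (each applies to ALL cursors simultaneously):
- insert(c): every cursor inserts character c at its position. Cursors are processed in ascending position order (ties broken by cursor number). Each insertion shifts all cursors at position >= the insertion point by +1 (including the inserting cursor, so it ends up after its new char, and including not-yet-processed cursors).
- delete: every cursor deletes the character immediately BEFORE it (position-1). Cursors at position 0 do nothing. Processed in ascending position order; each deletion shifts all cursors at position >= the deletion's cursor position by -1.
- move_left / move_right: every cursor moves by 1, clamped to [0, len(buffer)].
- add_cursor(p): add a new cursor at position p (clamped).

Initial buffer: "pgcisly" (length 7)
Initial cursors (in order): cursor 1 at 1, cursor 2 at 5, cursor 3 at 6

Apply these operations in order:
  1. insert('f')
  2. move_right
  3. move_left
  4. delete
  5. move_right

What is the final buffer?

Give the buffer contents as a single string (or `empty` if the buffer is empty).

Answer: pgcisly

Derivation:
After op 1 (insert('f')): buffer="pfgcisflfy" (len 10), cursors c1@2 c2@7 c3@9, authorship .1....2.3.
After op 2 (move_right): buffer="pfgcisflfy" (len 10), cursors c1@3 c2@8 c3@10, authorship .1....2.3.
After op 3 (move_left): buffer="pfgcisflfy" (len 10), cursors c1@2 c2@7 c3@9, authorship .1....2.3.
After op 4 (delete): buffer="pgcisly" (len 7), cursors c1@1 c2@5 c3@6, authorship .......
After op 5 (move_right): buffer="pgcisly" (len 7), cursors c1@2 c2@6 c3@7, authorship .......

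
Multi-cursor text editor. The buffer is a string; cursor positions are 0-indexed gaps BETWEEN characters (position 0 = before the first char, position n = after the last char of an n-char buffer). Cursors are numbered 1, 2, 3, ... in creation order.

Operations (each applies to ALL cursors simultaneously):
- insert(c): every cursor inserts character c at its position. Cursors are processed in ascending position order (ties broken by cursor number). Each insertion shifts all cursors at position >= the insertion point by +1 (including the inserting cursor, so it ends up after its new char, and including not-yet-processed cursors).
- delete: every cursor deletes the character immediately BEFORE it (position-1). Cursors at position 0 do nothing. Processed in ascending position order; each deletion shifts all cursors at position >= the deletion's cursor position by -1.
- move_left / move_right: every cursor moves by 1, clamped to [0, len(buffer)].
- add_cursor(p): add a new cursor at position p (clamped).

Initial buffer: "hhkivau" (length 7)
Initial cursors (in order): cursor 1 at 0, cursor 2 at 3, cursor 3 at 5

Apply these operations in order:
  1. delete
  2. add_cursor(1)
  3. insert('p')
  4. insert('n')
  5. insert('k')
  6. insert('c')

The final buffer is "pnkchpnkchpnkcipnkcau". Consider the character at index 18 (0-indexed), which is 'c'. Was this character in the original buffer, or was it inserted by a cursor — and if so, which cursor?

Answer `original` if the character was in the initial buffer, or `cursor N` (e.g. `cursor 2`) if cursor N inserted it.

After op 1 (delete): buffer="hhiau" (len 5), cursors c1@0 c2@2 c3@3, authorship .....
After op 2 (add_cursor(1)): buffer="hhiau" (len 5), cursors c1@0 c4@1 c2@2 c3@3, authorship .....
After op 3 (insert('p')): buffer="phphpipau" (len 9), cursors c1@1 c4@3 c2@5 c3@7, authorship 1.4.2.3..
After op 4 (insert('n')): buffer="pnhpnhpnipnau" (len 13), cursors c1@2 c4@5 c2@8 c3@11, authorship 11.44.22.33..
After op 5 (insert('k')): buffer="pnkhpnkhpnkipnkau" (len 17), cursors c1@3 c4@7 c2@11 c3@15, authorship 111.444.222.333..
After op 6 (insert('c')): buffer="pnkchpnkchpnkcipnkcau" (len 21), cursors c1@4 c4@9 c2@14 c3@19, authorship 1111.4444.2222.3333..
Authorship (.=original, N=cursor N): 1 1 1 1 . 4 4 4 4 . 2 2 2 2 . 3 3 3 3 . .
Index 18: author = 3

Answer: cursor 3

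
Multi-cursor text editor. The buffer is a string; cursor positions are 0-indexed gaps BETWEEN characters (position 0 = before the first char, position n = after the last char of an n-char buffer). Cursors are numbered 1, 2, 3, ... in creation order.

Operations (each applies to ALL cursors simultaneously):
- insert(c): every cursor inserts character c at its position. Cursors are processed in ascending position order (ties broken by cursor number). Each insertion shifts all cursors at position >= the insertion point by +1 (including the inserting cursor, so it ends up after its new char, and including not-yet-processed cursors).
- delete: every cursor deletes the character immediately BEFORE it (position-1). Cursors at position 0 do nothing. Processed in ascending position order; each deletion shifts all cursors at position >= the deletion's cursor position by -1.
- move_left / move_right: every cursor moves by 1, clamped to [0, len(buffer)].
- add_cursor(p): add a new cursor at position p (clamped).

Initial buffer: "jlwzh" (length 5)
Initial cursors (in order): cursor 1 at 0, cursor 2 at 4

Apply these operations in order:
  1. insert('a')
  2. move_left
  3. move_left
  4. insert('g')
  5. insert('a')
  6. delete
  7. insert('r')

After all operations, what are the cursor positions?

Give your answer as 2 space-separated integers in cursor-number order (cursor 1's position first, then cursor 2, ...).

After op 1 (insert('a')): buffer="ajlwzah" (len 7), cursors c1@1 c2@6, authorship 1....2.
After op 2 (move_left): buffer="ajlwzah" (len 7), cursors c1@0 c2@5, authorship 1....2.
After op 3 (move_left): buffer="ajlwzah" (len 7), cursors c1@0 c2@4, authorship 1....2.
After op 4 (insert('g')): buffer="gajlwgzah" (len 9), cursors c1@1 c2@6, authorship 11...2.2.
After op 5 (insert('a')): buffer="gaajlwgazah" (len 11), cursors c1@2 c2@8, authorship 111...22.2.
After op 6 (delete): buffer="gajlwgzah" (len 9), cursors c1@1 c2@6, authorship 11...2.2.
After op 7 (insert('r')): buffer="grajlwgrzah" (len 11), cursors c1@2 c2@8, authorship 111...22.2.

Answer: 2 8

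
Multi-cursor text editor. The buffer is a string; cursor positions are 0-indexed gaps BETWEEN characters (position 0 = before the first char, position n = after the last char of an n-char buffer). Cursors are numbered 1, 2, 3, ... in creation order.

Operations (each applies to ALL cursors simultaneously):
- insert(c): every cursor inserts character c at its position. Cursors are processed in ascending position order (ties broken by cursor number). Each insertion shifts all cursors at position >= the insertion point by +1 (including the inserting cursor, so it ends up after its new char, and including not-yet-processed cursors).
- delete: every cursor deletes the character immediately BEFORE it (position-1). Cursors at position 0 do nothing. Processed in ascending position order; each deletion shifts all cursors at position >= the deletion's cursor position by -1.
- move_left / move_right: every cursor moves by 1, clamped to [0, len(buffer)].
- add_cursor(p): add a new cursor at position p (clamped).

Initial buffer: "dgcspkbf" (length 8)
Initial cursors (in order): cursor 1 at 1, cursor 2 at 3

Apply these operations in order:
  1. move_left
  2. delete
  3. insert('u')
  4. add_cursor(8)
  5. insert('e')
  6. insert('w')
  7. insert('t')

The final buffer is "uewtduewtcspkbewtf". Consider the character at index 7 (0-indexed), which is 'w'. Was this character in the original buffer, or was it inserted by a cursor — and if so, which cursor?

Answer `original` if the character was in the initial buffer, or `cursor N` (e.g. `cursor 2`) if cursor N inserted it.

After op 1 (move_left): buffer="dgcspkbf" (len 8), cursors c1@0 c2@2, authorship ........
After op 2 (delete): buffer="dcspkbf" (len 7), cursors c1@0 c2@1, authorship .......
After op 3 (insert('u')): buffer="uducspkbf" (len 9), cursors c1@1 c2@3, authorship 1.2......
After op 4 (add_cursor(8)): buffer="uducspkbf" (len 9), cursors c1@1 c2@3 c3@8, authorship 1.2......
After op 5 (insert('e')): buffer="ueduecspkbef" (len 12), cursors c1@2 c2@5 c3@11, authorship 11.22.....3.
After op 6 (insert('w')): buffer="uewduewcspkbewf" (len 15), cursors c1@3 c2@7 c3@14, authorship 111.222.....33.
After op 7 (insert('t')): buffer="uewtduewtcspkbewtf" (len 18), cursors c1@4 c2@9 c3@17, authorship 1111.2222.....333.
Authorship (.=original, N=cursor N): 1 1 1 1 . 2 2 2 2 . . . . . 3 3 3 .
Index 7: author = 2

Answer: cursor 2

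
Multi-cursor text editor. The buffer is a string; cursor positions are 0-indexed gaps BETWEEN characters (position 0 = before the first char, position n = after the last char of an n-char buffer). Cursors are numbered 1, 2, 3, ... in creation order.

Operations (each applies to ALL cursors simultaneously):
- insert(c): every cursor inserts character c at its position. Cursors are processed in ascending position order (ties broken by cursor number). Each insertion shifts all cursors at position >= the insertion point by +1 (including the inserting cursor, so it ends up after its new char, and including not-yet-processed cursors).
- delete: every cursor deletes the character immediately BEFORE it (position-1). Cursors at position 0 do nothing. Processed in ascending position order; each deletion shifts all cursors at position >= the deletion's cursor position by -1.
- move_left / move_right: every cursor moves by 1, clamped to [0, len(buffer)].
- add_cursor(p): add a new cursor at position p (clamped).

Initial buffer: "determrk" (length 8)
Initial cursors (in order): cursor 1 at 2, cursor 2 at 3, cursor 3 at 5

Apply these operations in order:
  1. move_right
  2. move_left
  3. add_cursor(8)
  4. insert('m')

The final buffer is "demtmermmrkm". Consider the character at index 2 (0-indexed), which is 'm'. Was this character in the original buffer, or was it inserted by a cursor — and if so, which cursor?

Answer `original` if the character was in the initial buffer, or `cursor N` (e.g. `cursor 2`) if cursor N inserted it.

After op 1 (move_right): buffer="determrk" (len 8), cursors c1@3 c2@4 c3@6, authorship ........
After op 2 (move_left): buffer="determrk" (len 8), cursors c1@2 c2@3 c3@5, authorship ........
After op 3 (add_cursor(8)): buffer="determrk" (len 8), cursors c1@2 c2@3 c3@5 c4@8, authorship ........
After op 4 (insert('m')): buffer="demtmermmrkm" (len 12), cursors c1@3 c2@5 c3@8 c4@12, authorship ..1.2..3...4
Authorship (.=original, N=cursor N): . . 1 . 2 . . 3 . . . 4
Index 2: author = 1

Answer: cursor 1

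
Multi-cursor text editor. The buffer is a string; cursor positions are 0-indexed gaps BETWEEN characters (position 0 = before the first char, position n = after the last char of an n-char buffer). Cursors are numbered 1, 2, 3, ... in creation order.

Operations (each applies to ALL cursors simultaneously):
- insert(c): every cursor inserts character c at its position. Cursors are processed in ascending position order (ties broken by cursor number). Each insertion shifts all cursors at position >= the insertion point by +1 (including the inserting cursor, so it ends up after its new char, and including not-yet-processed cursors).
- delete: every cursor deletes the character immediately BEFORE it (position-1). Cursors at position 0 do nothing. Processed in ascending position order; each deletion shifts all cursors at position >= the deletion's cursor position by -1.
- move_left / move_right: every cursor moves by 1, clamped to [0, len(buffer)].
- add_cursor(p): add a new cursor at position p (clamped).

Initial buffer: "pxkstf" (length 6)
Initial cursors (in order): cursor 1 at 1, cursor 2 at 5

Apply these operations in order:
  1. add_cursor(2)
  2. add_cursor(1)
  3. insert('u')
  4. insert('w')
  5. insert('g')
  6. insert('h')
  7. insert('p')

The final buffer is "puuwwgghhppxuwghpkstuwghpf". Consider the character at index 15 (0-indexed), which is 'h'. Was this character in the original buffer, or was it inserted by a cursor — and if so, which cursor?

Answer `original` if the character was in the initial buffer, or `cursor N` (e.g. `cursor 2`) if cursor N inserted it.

Answer: cursor 3

Derivation:
After op 1 (add_cursor(2)): buffer="pxkstf" (len 6), cursors c1@1 c3@2 c2@5, authorship ......
After op 2 (add_cursor(1)): buffer="pxkstf" (len 6), cursors c1@1 c4@1 c3@2 c2@5, authorship ......
After op 3 (insert('u')): buffer="puuxukstuf" (len 10), cursors c1@3 c4@3 c3@5 c2@9, authorship .14.3...2.
After op 4 (insert('w')): buffer="puuwwxuwkstuwf" (len 14), cursors c1@5 c4@5 c3@8 c2@13, authorship .1414.33...22.
After op 5 (insert('g')): buffer="puuwwggxuwgkstuwgf" (len 18), cursors c1@7 c4@7 c3@11 c2@17, authorship .141414.333...222.
After op 6 (insert('h')): buffer="puuwwgghhxuwghkstuwghf" (len 22), cursors c1@9 c4@9 c3@14 c2@21, authorship .14141414.3333...2222.
After op 7 (insert('p')): buffer="puuwwgghhppxuwghpkstuwghpf" (len 26), cursors c1@11 c4@11 c3@17 c2@25, authorship .1414141414.33333...22222.
Authorship (.=original, N=cursor N): . 1 4 1 4 1 4 1 4 1 4 . 3 3 3 3 3 . . . 2 2 2 2 2 .
Index 15: author = 3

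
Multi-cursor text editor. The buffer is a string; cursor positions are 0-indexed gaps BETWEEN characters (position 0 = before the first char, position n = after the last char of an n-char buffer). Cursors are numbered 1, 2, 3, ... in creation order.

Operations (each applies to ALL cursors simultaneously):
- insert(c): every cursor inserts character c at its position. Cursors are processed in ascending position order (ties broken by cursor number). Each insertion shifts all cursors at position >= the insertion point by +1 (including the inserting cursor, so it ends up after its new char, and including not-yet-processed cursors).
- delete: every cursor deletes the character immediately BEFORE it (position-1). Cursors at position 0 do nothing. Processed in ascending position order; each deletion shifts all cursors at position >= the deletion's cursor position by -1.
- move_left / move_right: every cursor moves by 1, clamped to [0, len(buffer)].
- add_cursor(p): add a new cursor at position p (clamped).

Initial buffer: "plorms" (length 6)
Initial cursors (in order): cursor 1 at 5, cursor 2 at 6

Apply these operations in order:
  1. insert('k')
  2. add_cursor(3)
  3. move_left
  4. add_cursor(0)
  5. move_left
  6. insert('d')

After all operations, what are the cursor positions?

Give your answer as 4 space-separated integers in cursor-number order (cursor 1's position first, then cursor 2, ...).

Answer: 7 10 3 1

Derivation:
After op 1 (insert('k')): buffer="plormksk" (len 8), cursors c1@6 c2@8, authorship .....1.2
After op 2 (add_cursor(3)): buffer="plormksk" (len 8), cursors c3@3 c1@6 c2@8, authorship .....1.2
After op 3 (move_left): buffer="plormksk" (len 8), cursors c3@2 c1@5 c2@7, authorship .....1.2
After op 4 (add_cursor(0)): buffer="plormksk" (len 8), cursors c4@0 c3@2 c1@5 c2@7, authorship .....1.2
After op 5 (move_left): buffer="plormksk" (len 8), cursors c4@0 c3@1 c1@4 c2@6, authorship .....1.2
After op 6 (insert('d')): buffer="dpdlordmkdsk" (len 12), cursors c4@1 c3@3 c1@7 c2@10, authorship 4.3...1.12.2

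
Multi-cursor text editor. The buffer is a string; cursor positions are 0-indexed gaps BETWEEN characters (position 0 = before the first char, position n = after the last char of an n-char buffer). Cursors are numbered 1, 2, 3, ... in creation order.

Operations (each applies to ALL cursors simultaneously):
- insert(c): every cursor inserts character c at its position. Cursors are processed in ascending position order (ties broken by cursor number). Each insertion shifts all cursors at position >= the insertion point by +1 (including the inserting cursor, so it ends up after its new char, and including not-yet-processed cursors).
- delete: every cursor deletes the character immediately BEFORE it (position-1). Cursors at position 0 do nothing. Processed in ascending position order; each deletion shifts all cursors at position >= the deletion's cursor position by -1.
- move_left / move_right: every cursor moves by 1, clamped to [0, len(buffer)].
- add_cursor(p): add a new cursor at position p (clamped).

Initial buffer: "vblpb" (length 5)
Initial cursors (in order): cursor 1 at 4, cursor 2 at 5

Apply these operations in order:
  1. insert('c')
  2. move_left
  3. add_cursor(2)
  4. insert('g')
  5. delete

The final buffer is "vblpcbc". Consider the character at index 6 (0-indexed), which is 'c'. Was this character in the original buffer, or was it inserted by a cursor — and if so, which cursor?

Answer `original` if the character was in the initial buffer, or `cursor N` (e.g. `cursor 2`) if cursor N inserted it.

Answer: cursor 2

Derivation:
After op 1 (insert('c')): buffer="vblpcbc" (len 7), cursors c1@5 c2@7, authorship ....1.2
After op 2 (move_left): buffer="vblpcbc" (len 7), cursors c1@4 c2@6, authorship ....1.2
After op 3 (add_cursor(2)): buffer="vblpcbc" (len 7), cursors c3@2 c1@4 c2@6, authorship ....1.2
After op 4 (insert('g')): buffer="vbglpgcbgc" (len 10), cursors c3@3 c1@6 c2@9, authorship ..3..11.22
After op 5 (delete): buffer="vblpcbc" (len 7), cursors c3@2 c1@4 c2@6, authorship ....1.2
Authorship (.=original, N=cursor N): . . . . 1 . 2
Index 6: author = 2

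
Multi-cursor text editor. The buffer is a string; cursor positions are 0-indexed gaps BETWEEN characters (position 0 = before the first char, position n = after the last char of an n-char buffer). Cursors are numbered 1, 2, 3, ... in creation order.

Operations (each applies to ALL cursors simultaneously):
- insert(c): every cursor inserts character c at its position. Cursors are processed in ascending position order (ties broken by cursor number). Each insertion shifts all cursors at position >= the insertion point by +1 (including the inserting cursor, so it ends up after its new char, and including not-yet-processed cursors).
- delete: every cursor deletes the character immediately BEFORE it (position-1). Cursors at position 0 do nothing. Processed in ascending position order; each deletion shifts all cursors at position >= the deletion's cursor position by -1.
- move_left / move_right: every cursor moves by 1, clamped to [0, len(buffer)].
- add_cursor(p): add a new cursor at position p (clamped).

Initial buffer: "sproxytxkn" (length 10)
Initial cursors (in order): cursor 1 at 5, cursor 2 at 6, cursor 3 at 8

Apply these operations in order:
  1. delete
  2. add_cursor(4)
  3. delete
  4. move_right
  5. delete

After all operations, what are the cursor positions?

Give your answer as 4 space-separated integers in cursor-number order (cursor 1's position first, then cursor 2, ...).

After op 1 (delete): buffer="sprotkn" (len 7), cursors c1@4 c2@4 c3@5, authorship .......
After op 2 (add_cursor(4)): buffer="sprotkn" (len 7), cursors c1@4 c2@4 c4@4 c3@5, authorship .......
After op 3 (delete): buffer="skn" (len 3), cursors c1@1 c2@1 c3@1 c4@1, authorship ...
After op 4 (move_right): buffer="skn" (len 3), cursors c1@2 c2@2 c3@2 c4@2, authorship ...
After op 5 (delete): buffer="n" (len 1), cursors c1@0 c2@0 c3@0 c4@0, authorship .

Answer: 0 0 0 0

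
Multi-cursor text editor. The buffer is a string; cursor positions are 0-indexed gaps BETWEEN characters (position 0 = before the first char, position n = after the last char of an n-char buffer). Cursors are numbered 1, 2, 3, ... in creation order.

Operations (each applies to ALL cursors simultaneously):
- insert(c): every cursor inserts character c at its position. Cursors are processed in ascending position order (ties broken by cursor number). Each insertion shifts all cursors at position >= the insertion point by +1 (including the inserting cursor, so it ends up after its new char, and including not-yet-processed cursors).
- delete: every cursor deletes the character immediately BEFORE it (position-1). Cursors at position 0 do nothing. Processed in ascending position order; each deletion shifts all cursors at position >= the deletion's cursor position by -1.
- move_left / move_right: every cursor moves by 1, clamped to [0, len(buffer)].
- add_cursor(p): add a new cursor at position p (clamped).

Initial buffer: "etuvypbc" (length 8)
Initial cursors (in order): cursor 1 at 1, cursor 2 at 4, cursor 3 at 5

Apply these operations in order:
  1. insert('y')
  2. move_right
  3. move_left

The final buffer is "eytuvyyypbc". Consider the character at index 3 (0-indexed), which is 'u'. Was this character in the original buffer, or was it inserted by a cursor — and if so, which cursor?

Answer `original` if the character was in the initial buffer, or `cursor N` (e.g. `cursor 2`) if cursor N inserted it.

After op 1 (insert('y')): buffer="eytuvyyypbc" (len 11), cursors c1@2 c2@6 c3@8, authorship .1...2.3...
After op 2 (move_right): buffer="eytuvyyypbc" (len 11), cursors c1@3 c2@7 c3@9, authorship .1...2.3...
After op 3 (move_left): buffer="eytuvyyypbc" (len 11), cursors c1@2 c2@6 c3@8, authorship .1...2.3...
Authorship (.=original, N=cursor N): . 1 . . . 2 . 3 . . .
Index 3: author = original

Answer: original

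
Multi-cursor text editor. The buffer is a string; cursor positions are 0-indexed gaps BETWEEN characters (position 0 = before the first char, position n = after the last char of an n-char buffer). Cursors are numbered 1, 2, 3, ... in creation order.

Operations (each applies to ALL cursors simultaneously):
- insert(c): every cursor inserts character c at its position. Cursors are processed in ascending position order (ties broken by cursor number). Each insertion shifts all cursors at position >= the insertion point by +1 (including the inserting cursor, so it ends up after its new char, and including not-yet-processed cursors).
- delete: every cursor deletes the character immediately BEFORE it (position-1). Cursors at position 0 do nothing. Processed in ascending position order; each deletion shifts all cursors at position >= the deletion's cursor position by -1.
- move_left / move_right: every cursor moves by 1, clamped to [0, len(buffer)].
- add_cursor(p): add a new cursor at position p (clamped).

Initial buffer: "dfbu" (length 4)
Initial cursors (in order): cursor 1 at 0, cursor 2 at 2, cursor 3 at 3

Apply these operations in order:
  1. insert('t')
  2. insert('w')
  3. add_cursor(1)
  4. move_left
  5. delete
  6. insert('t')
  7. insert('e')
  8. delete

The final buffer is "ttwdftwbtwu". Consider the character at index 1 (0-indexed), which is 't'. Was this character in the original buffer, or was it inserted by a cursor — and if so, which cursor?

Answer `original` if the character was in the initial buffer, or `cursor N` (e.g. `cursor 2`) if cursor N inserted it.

After op 1 (insert('t')): buffer="tdftbtu" (len 7), cursors c1@1 c2@4 c3@6, authorship 1..2.3.
After op 2 (insert('w')): buffer="twdftwbtwu" (len 10), cursors c1@2 c2@6 c3@9, authorship 11..22.33.
After op 3 (add_cursor(1)): buffer="twdftwbtwu" (len 10), cursors c4@1 c1@2 c2@6 c3@9, authorship 11..22.33.
After op 4 (move_left): buffer="twdftwbtwu" (len 10), cursors c4@0 c1@1 c2@5 c3@8, authorship 11..22.33.
After op 5 (delete): buffer="wdfwbwu" (len 7), cursors c1@0 c4@0 c2@3 c3@5, authorship 1..2.3.
After op 6 (insert('t')): buffer="ttwdftwbtwu" (len 11), cursors c1@2 c4@2 c2@6 c3@9, authorship 141..22.33.
After op 7 (insert('e')): buffer="tteewdftewbtewu" (len 15), cursors c1@4 c4@4 c2@9 c3@13, authorship 14141..222.333.
After op 8 (delete): buffer="ttwdftwbtwu" (len 11), cursors c1@2 c4@2 c2@6 c3@9, authorship 141..22.33.
Authorship (.=original, N=cursor N): 1 4 1 . . 2 2 . 3 3 .
Index 1: author = 4

Answer: cursor 4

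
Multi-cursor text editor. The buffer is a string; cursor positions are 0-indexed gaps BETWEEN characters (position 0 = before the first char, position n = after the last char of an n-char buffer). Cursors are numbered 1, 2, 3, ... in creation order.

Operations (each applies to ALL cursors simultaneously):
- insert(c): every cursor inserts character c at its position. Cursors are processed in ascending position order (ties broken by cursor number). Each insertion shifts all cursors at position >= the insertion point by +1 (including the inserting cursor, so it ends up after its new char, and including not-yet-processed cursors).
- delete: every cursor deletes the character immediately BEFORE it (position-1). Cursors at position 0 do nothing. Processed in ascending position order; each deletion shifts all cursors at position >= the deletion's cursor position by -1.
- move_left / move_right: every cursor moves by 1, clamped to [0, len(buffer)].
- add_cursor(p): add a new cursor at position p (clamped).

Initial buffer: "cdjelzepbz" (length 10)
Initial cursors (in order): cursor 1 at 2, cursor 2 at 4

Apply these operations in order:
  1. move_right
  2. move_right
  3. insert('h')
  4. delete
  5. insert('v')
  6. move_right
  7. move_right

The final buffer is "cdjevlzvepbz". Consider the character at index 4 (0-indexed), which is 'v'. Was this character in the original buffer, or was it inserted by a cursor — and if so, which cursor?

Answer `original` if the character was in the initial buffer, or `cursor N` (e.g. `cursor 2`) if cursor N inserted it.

Answer: cursor 1

Derivation:
After op 1 (move_right): buffer="cdjelzepbz" (len 10), cursors c1@3 c2@5, authorship ..........
After op 2 (move_right): buffer="cdjelzepbz" (len 10), cursors c1@4 c2@6, authorship ..........
After op 3 (insert('h')): buffer="cdjehlzhepbz" (len 12), cursors c1@5 c2@8, authorship ....1..2....
After op 4 (delete): buffer="cdjelzepbz" (len 10), cursors c1@4 c2@6, authorship ..........
After op 5 (insert('v')): buffer="cdjevlzvepbz" (len 12), cursors c1@5 c2@8, authorship ....1..2....
After op 6 (move_right): buffer="cdjevlzvepbz" (len 12), cursors c1@6 c2@9, authorship ....1..2....
After op 7 (move_right): buffer="cdjevlzvepbz" (len 12), cursors c1@7 c2@10, authorship ....1..2....
Authorship (.=original, N=cursor N): . . . . 1 . . 2 . . . .
Index 4: author = 1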